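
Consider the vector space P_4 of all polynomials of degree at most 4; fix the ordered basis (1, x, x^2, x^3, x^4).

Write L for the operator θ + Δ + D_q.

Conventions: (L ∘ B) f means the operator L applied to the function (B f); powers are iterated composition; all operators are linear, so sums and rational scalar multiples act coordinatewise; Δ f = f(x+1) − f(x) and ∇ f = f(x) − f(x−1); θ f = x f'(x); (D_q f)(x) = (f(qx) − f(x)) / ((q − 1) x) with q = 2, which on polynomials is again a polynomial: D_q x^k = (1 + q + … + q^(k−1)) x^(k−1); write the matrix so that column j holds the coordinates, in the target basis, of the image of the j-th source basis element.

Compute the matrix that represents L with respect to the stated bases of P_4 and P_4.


image of 1: 0
image of x: x + 2
image of x^2: 2x^2 + 5x + 1
image of x^3: 3x^3 + 10x^2 + 3x + 1
image of x^4: 4x^4 + 19x^3 + 6x^2 + 4x + 1
each image's coordinates form column j of the matrix

the matrix is [[0, 2, 1, 1, 1]; [0, 1, 5, 3, 4]; [0, 0, 2, 10, 6]; [0, 0, 0, 3, 19]; [0, 0, 0, 0, 4]] (rows listed top to bottom)


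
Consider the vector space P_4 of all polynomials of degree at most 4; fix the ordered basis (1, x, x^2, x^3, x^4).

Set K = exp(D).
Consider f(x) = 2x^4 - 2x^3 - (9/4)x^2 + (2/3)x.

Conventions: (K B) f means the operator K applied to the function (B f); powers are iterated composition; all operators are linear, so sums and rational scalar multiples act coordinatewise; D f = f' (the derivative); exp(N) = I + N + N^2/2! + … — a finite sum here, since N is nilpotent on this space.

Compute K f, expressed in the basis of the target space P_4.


order-1 term: 8x^3 - 6x^2 - (9/2)x + 2/3
order-2 term: 12x^2 - 6x - 9/4
order-3 term: 8x - 2
order-4 term: 2
the series for exp(D) f terminates at order 4
exp(D) f = 2x^4 + 6x^3 + (15/4)x^2 - (11/6)x - 19/12

the image equals g(x) = 2x^4 + 6x^3 + (15/4)x^2 - (11/6)x - 19/12


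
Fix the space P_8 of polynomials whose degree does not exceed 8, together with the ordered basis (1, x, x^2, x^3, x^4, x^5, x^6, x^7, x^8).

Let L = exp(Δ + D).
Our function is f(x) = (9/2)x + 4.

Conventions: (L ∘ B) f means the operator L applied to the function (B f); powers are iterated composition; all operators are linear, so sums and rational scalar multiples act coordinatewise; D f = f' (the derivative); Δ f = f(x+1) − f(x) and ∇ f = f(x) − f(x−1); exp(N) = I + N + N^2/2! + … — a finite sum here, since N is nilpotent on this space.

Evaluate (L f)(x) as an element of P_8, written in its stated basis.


order-1 term: 9
the series for exp(Δ + D) f terminates at order 1
exp(Δ + D) f = (9/2)x + 13

the image equals g(x) = (9/2)x + 13


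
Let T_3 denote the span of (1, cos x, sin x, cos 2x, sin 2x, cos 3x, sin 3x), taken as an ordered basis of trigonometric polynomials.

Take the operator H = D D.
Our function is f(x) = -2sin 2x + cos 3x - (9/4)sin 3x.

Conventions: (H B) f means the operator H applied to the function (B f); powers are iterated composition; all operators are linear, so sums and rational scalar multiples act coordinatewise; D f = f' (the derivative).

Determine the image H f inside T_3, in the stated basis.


D f = -4cos 2x - (27/4)cos 3x - 3sin 3x
D D f = 8sin 2x - 9cos 3x + (81/4)sin 3x

g(x) = 8sin 2x - 9cos 3x + (81/4)sin 3x


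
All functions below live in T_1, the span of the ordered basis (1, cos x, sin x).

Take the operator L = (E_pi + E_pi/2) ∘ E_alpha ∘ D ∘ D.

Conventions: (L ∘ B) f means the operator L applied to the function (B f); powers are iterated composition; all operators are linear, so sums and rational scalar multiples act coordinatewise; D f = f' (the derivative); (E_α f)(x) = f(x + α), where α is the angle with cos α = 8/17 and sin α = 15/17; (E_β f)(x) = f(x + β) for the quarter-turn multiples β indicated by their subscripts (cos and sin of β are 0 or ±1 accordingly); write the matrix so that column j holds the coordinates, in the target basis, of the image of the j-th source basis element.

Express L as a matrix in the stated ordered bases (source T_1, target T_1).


the matrix is [[0, 0, 0]; [0, 23/17, 7/17]; [0, -7/17, 23/17]] (rows listed top to bottom)

image of 1: 0
image of cos x: (23/17)cos x - (7/17)sin x
image of sin x: (7/17)cos x + (23/17)sin x
each image's coordinates form column j of the matrix


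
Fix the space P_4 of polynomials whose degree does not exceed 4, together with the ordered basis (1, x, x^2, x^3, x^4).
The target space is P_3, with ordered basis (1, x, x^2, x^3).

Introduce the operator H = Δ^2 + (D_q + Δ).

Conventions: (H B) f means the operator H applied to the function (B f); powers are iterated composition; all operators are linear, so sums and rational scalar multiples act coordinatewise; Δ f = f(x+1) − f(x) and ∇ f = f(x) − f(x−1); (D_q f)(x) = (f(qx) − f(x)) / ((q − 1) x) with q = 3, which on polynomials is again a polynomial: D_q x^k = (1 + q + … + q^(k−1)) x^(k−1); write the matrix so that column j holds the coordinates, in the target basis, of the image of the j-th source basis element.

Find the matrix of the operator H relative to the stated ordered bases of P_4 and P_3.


image of 1: 0
image of x: 2
image of x^2: 6x + 3
image of x^3: 16x^2 + 9x + 7
image of x^4: 44x^3 + 18x^2 + 28x + 15
each image's coordinates form column j of the matrix

the matrix is [[0, 2, 3, 7, 15]; [0, 0, 6, 9, 28]; [0, 0, 0, 16, 18]; [0, 0, 0, 0, 44]] (rows listed top to bottom)


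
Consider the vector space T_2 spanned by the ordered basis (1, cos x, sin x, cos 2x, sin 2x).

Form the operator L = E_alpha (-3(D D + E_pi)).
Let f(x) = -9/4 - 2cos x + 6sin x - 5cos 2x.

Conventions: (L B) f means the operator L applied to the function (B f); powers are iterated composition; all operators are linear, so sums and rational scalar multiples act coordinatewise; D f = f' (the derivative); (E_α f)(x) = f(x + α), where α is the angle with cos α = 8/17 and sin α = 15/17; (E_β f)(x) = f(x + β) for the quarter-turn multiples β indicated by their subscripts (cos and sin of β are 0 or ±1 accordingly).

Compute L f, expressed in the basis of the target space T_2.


D f = 6cos x + 2sin x + 10sin 2x
D D f = 2cos x - 6sin x + 20cos 2x
E_pi f = -9/4 + 2cos x - 6sin x - 5cos 2x
(D D + E_pi) f = -9/4 + 4cos x - 12sin x + 15cos 2x
(-3(D D + E_pi)) f = 27/4 - 12cos x + 36sin x - 45cos 2x
E_alpha (-3(D D + E_pi)) f = 27/4 + (444/17)cos x + (468/17)sin x + (7245/289)cos 2x + (10800/289)sin 2x

g(x) = 27/4 + (444/17)cos x + (468/17)sin x + (7245/289)cos 2x + (10800/289)sin 2x


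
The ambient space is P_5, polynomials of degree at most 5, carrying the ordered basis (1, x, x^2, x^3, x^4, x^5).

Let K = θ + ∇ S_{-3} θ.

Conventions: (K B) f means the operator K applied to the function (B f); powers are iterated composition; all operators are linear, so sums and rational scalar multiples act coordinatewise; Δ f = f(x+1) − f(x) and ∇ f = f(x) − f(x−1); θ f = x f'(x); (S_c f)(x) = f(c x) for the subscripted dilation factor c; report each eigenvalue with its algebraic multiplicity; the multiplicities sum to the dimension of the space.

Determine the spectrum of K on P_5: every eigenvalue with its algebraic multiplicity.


λ = 0 (multiplicity 1), λ = 1 (multiplicity 1), λ = 2 (multiplicity 1), λ = 3 (multiplicity 1), λ = 4 (multiplicity 1), λ = 5 (multiplicity 1)

image of 1: 0
image of x: x - 3
image of x^2: 2x^2 + 36x - 18
image of x^3: 3x^3 - 243x^2 + 243x - 81
image of x^4: 4x^4 + 1296x^3 - 1944x^2 + 1296x - 324
image of x^5: 5x^5 - 6075x^4 + 12150x^3 - 12150x^2 + 6075x - 1215
the matrix is upper triangular; its diagonal is (0, 1, 2, 3, 4, 5)
for a triangular matrix the eigenvalues are the diagonal entries, with algebraic multiplicity their repetition count


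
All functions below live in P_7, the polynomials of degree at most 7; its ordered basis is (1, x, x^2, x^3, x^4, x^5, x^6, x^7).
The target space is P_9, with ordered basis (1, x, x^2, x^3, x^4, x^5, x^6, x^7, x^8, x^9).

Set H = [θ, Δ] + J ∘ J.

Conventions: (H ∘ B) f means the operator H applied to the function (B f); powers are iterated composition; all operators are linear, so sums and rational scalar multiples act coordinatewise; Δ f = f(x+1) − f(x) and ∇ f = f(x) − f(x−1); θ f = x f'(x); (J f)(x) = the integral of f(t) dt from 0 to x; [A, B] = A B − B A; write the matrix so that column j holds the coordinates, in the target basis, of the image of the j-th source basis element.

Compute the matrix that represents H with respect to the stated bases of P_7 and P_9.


the matrix is [[0, -1, -2, -3, -4, -5, -6, -7]; [0, 0, -2, -6, -12, -20, -30, -42]; [1/2, 0, 0, -3, -12, -30, -60, -105]; [0, 1/6, 0, 0, -4, -20, -60, -140]; [0, 0, 1/12, 0, 0, -5, -30, -105]; [0, 0, 0, 1/20, 0, 0, -6, -42]; [0, 0, 0, 0, 1/30, 0, 0, -7]; [0, 0, 0, 0, 0, 1/42, 0, 0]; [0, 0, 0, 0, 0, 0, 1/56, 0]; [0, 0, 0, 0, 0, 0, 0, 1/72]] (rows listed top to bottom)

image of 1: (1/2)x^2
image of x: (1/6)x^3 - 1
image of x^2: (1/12)x^4 - 2x - 2
image of x^3: (1/20)x^5 - 3x^2 - 6x - 3
image of x^4: (1/30)x^6 - 4x^3 - 12x^2 - 12x - 4
image of x^5: (1/42)x^7 - 5x^4 - 20x^3 - 30x^2 - 20x - 5
image of x^6: (1/56)x^8 - 6x^5 - 30x^4 - 60x^3 - 60x^2 - 30x - 6
image of x^7: (1/72)x^9 - 7x^6 - 42x^5 - 105x^4 - 140x^3 - 105x^2 - 42x - 7
each image's coordinates form column j of the matrix


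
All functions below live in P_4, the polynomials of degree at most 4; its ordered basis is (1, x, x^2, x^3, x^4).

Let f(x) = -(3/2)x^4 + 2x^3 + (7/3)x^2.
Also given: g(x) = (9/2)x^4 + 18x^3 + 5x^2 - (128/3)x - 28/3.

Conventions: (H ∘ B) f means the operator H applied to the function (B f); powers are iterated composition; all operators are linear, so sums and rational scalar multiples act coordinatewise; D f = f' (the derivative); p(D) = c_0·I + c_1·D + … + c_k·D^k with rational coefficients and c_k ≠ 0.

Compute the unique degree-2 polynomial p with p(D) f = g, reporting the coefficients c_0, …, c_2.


c_0 = -3, c_1 = -4, c_2 = -2

D^0 f = -(3/2)x^4 + 2x^3 + (7/3)x^2
D^1 f = -6x^3 + 6x^2 + (14/3)x
D^2 f = -18x^2 + 12x + 14/3
matching coefficients of g against c_0 f + c_1 Df + … from the top degree down determines the c_i
solution: c_0 = -3, c_1 = -4, c_2 = -2


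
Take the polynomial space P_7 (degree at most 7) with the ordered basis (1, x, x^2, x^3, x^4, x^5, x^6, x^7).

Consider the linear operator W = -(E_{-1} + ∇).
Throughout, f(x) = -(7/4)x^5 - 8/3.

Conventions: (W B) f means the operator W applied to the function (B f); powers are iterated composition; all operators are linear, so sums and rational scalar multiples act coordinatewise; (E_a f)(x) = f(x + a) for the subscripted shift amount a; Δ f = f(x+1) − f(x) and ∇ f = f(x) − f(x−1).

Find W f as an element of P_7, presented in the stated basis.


the result is g(x) = (7/4)x^5 + 8/3

E_{-1} f = -(7/4)x^5 + (35/4)x^4 - (35/2)x^3 + (35/2)x^2 - (35/4)x - 11/12
∇ f = -(35/4)x^4 + (35/2)x^3 - (35/2)x^2 + (35/4)x - 7/4
(E_{-1} + ∇) f = -(7/4)x^5 - 8/3
(-(E_{-1} + ∇)) f = (7/4)x^5 + 8/3


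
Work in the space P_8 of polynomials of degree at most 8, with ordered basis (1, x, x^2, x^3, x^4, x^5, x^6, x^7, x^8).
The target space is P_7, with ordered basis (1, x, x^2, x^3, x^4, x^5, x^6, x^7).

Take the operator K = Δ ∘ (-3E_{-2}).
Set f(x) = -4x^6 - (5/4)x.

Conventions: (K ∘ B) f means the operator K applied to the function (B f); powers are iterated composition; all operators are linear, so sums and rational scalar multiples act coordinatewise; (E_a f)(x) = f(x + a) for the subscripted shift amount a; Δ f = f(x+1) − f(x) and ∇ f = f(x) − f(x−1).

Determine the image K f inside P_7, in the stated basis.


E_{-2} f = -4x^6 + 48x^5 - 240x^4 + 640x^3 - 960x^2 + (3067/4)x - 507/2
(-3E_{-2}) f = 12x^6 - 144x^5 + 720x^4 - 1920x^3 + 2880x^2 - (9201/4)x + 1521/2
Δ (-3E_{-2}) f = 72x^5 - 540x^4 + 1680x^3 - 2700x^2 + 2232x - 3009/4

g(x) = 72x^5 - 540x^4 + 1680x^3 - 2700x^2 + 2232x - 3009/4


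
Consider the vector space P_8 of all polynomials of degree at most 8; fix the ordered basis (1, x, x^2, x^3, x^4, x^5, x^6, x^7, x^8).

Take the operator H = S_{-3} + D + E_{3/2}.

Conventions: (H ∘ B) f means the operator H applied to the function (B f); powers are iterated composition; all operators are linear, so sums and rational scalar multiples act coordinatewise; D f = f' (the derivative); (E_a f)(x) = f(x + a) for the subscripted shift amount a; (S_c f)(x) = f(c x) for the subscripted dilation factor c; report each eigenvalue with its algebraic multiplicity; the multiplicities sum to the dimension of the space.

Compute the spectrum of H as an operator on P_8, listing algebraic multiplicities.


image of 1: 2
image of x: -2x + 5/2
image of x^2: 10x^2 + 5x + 9/4
image of x^3: -26x^3 + (15/2)x^2 + (27/4)x + 27/8
image of x^4: 82x^4 + 10x^3 + (27/2)x^2 + (27/2)x + 81/16
image of x^5: -242x^5 + (25/2)x^4 + (45/2)x^3 + (135/4)x^2 + (405/16)x + 243/32
image of x^6: 730x^6 + 15x^5 + (135/4)x^4 + (135/2)x^3 + (1215/16)x^2 + (729/16)x + 729/64
image of x^7: -2186x^7 + (35/2)x^6 + (189/4)x^5 + (945/8)x^4 + (2835/16)x^3 + (5103/32)x^2 + (5103/64)x + 2187/128
image of x^8: 6562x^8 + 20x^7 + 63x^6 + 189x^5 + (2835/8)x^4 + (1701/4)x^3 + (5103/16)x^2 + (2187/16)x + 6561/256
the matrix is upper triangular; its diagonal is (2, -2, 10, -26, 82, -242, 730, -2186, 6562)
for a triangular matrix the eigenvalues are the diagonal entries, with algebraic multiplicity their repetition count

λ = -2186 (multiplicity 1), λ = -242 (multiplicity 1), λ = -26 (multiplicity 1), λ = -2 (multiplicity 1), λ = 2 (multiplicity 1), λ = 10 (multiplicity 1), λ = 82 (multiplicity 1), λ = 730 (multiplicity 1), λ = 6562 (multiplicity 1)


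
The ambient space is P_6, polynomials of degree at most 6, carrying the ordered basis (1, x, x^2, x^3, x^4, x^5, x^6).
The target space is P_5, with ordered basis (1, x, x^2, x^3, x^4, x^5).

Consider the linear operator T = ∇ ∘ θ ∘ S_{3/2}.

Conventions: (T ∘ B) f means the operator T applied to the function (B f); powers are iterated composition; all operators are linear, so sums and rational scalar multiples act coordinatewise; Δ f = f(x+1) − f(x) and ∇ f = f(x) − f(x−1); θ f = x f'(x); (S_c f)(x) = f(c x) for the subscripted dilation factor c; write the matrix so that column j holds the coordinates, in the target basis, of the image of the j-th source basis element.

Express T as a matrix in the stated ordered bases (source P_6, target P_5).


the matrix is [[0, 3/2, -9/2, 81/8, -81/4, 1215/32, -2187/32]; [0, 0, 9, -243/8, 81, -6075/32, 6561/16]; [0, 0, 0, 243/8, -243/2, 6075/16, -32805/32]; [0, 0, 0, 0, 81, -6075/16, 10935/8]; [0, 0, 0, 0, 0, 6075/32, -32805/32]; [0, 0, 0, 0, 0, 0, 6561/16]] (rows listed top to bottom)

image of 1: 0
image of x: 3/2
image of x^2: 9x - 9/2
image of x^3: (243/8)x^2 - (243/8)x + 81/8
image of x^4: 81x^3 - (243/2)x^2 + 81x - 81/4
image of x^5: (6075/32)x^4 - (6075/16)x^3 + (6075/16)x^2 - (6075/32)x + 1215/32
image of x^6: (6561/16)x^5 - (32805/32)x^4 + (10935/8)x^3 - (32805/32)x^2 + (6561/16)x - 2187/32
each image's coordinates form column j of the matrix


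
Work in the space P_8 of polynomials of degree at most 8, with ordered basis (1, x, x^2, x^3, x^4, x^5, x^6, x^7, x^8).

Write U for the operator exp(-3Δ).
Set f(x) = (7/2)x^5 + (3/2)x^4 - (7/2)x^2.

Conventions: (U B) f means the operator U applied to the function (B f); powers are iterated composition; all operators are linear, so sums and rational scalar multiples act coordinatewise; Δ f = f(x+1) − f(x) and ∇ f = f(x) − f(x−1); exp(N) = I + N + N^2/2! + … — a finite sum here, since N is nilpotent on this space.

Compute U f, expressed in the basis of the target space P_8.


the result is g(x) = (7/2)x^5 - 51x^4 + 192x^3 - (109/2)x^2 - (729/2)x + 63/2

order-1 term: -(105/2)x^4 - 123x^3 - 132x^2 - (99/2)x - 9/2
order-2 term: 315x^3 + 1026x^2 + (2529/2)x + 1071/2
order-3 term: -945x^2 - 2997x - 5211/2
order-4 term: (2835/2)x + 5913/2
order-5 term: -1701/2
the series for exp(-3Δ) f terminates at order 5
exp(-3Δ) f = (7/2)x^5 - 51x^4 + 192x^3 - (109/2)x^2 - (729/2)x + 63/2


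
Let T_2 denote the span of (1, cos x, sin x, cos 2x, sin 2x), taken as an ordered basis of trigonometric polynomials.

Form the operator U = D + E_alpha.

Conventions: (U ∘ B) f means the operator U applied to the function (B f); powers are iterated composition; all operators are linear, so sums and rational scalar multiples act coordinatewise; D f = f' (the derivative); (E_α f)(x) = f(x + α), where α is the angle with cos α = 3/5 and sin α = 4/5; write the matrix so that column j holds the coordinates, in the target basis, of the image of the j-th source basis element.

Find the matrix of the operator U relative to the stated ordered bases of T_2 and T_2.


image of 1: 1
image of cos x: (3/5)cos x - (9/5)sin x
image of sin x: (9/5)cos x + (3/5)sin x
image of cos 2x: -(7/25)cos 2x - (74/25)sin 2x
image of sin 2x: (74/25)cos 2x - (7/25)sin 2x
each image's coordinates form column j of the matrix

the matrix is [[1, 0, 0, 0, 0]; [0, 3/5, 9/5, 0, 0]; [0, -9/5, 3/5, 0, 0]; [0, 0, 0, -7/25, 74/25]; [0, 0, 0, -74/25, -7/25]] (rows listed top to bottom)


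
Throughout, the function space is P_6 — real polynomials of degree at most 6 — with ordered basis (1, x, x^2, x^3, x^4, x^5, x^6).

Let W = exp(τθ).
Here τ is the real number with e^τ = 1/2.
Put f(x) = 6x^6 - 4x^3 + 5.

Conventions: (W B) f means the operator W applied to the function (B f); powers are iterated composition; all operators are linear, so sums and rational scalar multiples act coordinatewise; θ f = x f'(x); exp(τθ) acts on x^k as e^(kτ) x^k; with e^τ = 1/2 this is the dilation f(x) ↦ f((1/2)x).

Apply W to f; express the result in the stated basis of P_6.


exp(τθ) x^k = e^(kτ) x^k; with e^τ = 1/2 this sends x^k to (1/2)^k x^k
x^3 ↦ 1/8 x^3
x^6 ↦ 1/64 x^6
applying this coordinatewise to f: exp(τθ) f = (3/32)x^6 - (1/2)x^3 + 5

the result is g(x) = (3/32)x^6 - (1/2)x^3 + 5


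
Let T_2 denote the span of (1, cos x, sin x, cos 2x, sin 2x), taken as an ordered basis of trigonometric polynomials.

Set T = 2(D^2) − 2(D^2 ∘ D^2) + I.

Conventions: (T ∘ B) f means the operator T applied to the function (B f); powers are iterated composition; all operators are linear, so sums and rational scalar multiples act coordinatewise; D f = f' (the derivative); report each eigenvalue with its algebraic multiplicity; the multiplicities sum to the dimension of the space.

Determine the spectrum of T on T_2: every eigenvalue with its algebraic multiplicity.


image of 1: 1
image of cos x: -3cos x
image of sin x: -3sin x
image of cos 2x: -39cos 2x
image of sin 2x: -39sin 2x
the matrix is diagonal; its diagonal is (1, -3, -3, -39, -39)
for a triangular matrix the eigenvalues are the diagonal entries, with algebraic multiplicity their repetition count

λ = -39 (multiplicity 2), λ = -3 (multiplicity 2), λ = 1 (multiplicity 1)


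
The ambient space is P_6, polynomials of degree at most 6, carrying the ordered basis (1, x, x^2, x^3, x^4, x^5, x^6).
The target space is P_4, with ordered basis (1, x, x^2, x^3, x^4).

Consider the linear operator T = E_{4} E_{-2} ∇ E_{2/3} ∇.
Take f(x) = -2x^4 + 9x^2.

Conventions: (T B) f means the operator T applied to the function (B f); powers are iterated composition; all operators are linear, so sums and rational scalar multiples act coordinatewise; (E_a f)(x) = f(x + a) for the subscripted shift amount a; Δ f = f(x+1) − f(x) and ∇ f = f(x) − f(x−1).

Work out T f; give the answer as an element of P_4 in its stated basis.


the result is g(x) = -24x^2 - 80x - 158/3

∇ f = -8x^3 + 12x^2 + 10x - 7
E_{2/3} ∇ f = -8x^3 - 4x^2 + (46/3)x + 71/27
∇ E_{2/3} ∇ f = -24x^2 + 16x + 34/3
E_{-2} ∇ E_{2/3} ∇ f = -24x^2 + 112x - 350/3
E_{4} (E_{-2} ∇ E_{2/3} ∇) f = -24x^2 - 80x - 158/3


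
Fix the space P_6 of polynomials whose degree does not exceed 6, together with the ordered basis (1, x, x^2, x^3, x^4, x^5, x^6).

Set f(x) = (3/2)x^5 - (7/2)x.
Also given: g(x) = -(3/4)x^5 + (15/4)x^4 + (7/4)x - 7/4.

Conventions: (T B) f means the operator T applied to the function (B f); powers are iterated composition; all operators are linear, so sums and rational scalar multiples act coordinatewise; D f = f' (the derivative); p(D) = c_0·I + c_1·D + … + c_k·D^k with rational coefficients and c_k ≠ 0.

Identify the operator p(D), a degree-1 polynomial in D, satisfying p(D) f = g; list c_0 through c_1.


p(D) = -(1/2)·I + (1/2)·D, i.e. c_0 = -1/2, c_1 = 1/2

D^0 f = (3/2)x^5 - (7/2)x
D^1 f = (15/2)x^4 - 7/2
matching coefficients of g against c_0 f + c_1 Df + … from the top degree down determines the c_i
solution: c_0 = -1/2, c_1 = 1/2


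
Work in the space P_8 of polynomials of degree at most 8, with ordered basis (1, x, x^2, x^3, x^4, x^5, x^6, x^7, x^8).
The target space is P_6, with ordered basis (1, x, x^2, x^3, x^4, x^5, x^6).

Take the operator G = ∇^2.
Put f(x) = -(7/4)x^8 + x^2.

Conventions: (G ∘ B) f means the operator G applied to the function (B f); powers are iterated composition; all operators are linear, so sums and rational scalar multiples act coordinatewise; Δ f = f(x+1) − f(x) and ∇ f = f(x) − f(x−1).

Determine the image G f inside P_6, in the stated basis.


∇ f = -14x^7 + 49x^6 - 98x^5 + (245/2)x^4 - 98x^3 + 49x^2 - 12x + 3/4
∇ ∇ f = -98x^6 + 588x^5 - 1715x^4 + 2940x^3 - 3038x^2 + 1764x - 885/2

the image equals g(x) = -98x^6 + 588x^5 - 1715x^4 + 2940x^3 - 3038x^2 + 1764x - 885/2


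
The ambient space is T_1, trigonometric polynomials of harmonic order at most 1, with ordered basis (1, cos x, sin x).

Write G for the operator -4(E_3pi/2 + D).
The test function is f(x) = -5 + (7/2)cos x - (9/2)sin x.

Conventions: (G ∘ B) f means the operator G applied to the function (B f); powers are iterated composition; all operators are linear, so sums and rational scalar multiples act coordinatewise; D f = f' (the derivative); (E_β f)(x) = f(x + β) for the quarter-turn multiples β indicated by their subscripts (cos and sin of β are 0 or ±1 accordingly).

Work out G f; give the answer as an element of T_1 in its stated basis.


g(x) = 20

E_3pi/2 f = -5 + (9/2)cos x + (7/2)sin x
D f = -(9/2)cos x - (7/2)sin x
(E_3pi/2 + D) f = -5
(-4(E_3pi/2 + D)) f = 20


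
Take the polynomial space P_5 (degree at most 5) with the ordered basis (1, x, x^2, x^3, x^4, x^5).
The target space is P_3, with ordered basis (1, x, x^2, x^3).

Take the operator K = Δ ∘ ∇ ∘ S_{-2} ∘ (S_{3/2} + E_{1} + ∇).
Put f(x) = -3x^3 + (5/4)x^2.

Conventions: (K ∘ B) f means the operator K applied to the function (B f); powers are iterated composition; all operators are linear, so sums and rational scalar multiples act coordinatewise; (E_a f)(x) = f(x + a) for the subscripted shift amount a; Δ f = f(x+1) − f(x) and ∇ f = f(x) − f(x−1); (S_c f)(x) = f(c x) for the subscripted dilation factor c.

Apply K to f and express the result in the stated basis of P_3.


the result is g(x) = 630x - 223/2

S_{3/2} f = -(81/8)x^3 + (45/16)x^2
E_{1} f = -3x^3 - (31/4)x^2 - (13/2)x - 7/4
∇ f = -9x^2 + (23/2)x - 17/4
(S_{3/2} + E_{1} + ∇) f = -(105/8)x^3 - (223/16)x^2 + 5x - 6
S_{-2} (S_{3/2} + E_{1} + ∇) f = 105x^3 - (223/4)x^2 - 10x - 6
∇ S_{-2} (S_{3/2} + E_{1} + ∇) f = 315x^2 - (853/2)x + 603/4
Δ ∇ S_{-2} (S_{3/2} + E_{1} + ∇) f = 630x - 223/2


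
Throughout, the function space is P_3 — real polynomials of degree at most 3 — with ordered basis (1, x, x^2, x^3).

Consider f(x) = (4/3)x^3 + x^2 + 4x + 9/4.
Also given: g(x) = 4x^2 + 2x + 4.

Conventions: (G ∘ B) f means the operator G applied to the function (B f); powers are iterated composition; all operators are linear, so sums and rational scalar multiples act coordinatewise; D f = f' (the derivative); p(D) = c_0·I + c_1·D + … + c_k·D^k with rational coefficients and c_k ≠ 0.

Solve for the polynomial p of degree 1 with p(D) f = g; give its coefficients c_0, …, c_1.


D^0 f = (4/3)x^3 + x^2 + 4x + 9/4
D^1 f = 4x^2 + 2x + 4
matching coefficients of g against c_0 f + c_1 Df + … from the top degree down determines the c_i
solution: c_0 = 0, c_1 = 1

c_0 = 0, c_1 = 1


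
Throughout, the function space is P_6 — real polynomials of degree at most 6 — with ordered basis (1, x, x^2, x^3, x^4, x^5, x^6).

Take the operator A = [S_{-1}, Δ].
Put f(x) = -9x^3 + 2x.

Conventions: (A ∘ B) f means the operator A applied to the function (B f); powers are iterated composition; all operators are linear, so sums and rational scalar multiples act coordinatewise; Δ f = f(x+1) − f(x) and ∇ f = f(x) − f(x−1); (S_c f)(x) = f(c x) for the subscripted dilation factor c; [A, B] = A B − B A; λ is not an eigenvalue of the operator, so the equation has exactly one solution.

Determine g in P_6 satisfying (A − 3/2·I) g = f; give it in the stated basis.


write g with unknown coordinates in the stated basis and equate coefficients in (A − 3/2·I) g = f
solving from the highest basis element down gives g = 6x^3 + 24x^2 - (196/3)x - 712/9
check: A g = 36x^2 - 96x - 356/3
so A g − 3/2·g = -9x^3 + 2x = f ✓

the result is g(x) = 6x^3 + 24x^2 - (196/3)x - 712/9


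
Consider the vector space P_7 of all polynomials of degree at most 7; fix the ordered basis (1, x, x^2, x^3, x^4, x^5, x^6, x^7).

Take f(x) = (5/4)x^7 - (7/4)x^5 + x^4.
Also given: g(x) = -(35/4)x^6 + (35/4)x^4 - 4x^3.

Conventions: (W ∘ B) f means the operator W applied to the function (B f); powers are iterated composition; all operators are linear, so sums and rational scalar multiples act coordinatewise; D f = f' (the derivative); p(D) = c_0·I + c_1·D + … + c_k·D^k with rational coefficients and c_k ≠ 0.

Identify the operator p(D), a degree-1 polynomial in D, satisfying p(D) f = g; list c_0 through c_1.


D^0 f = (5/4)x^7 - (7/4)x^5 + x^4
D^1 f = (35/4)x^6 - (35/4)x^4 + 4x^3
matching coefficients of g against c_0 f + c_1 Df + … from the top degree down determines the c_i
solution: c_0 = 0, c_1 = -1

c_0 = 0, c_1 = -1


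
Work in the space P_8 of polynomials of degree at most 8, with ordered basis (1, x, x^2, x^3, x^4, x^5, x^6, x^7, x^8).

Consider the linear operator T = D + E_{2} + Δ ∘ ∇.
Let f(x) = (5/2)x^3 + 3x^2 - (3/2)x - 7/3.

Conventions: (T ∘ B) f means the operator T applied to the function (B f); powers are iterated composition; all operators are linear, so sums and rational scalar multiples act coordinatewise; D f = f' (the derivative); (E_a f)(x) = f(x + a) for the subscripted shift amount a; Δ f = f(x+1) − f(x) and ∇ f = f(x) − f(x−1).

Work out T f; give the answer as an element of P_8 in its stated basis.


D f = (15/2)x^2 + 6x - 3/2
E_{2} f = (5/2)x^3 + 18x^2 + (81/2)x + 80/3
∇ f = (15/2)x^2 - (3/2)x - 2
Δ ∇ f = 15x + 6
(D + E_{2} + Δ ∘ ∇) f = (5/2)x^3 + (51/2)x^2 + (123/2)x + 187/6

the result is g(x) = (5/2)x^3 + (51/2)x^2 + (123/2)x + 187/6


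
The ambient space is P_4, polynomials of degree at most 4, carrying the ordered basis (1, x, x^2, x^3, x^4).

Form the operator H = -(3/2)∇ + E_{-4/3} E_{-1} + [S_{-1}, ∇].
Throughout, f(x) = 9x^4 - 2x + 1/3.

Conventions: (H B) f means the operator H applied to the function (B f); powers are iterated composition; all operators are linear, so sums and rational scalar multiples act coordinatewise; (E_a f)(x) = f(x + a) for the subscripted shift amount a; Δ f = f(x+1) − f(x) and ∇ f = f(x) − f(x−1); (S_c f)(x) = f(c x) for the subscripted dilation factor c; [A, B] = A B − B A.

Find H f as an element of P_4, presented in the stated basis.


g(x) = 9x^4 - 210x^3 + 375x^2 - (1756/3)x + 5117/18

∇ f = 36x^3 - 54x^2 + 36x - 11
(-(3/2)∇) f = -54x^3 + 81x^2 - 54x + 33/2
E_{-1} f = 9x^4 - 36x^3 + 54x^2 - 38x + 34/3
E_{-4/3} E_{-1} f = 9x^4 - 84x^3 + 294x^2 - (1378/3)x + 2446/9
∇ f = 36x^3 - 54x^2 + 36x - 11
S_{-1} ∇ f = -36x^3 - 54x^2 - 36x - 11
S_{-1} f = 9x^4 + 2x + 1/3
∇ S_{-1} f = 36x^3 - 54x^2 + 36x - 7
[S_{-1}, ∇] f = -72x^3 - 72x - 4
(-(3/2)∇ + E_{-4/3} E_{-1} + [S_{-1}, ∇]) f = 9x^4 - 210x^3 + 375x^2 - (1756/3)x + 5117/18


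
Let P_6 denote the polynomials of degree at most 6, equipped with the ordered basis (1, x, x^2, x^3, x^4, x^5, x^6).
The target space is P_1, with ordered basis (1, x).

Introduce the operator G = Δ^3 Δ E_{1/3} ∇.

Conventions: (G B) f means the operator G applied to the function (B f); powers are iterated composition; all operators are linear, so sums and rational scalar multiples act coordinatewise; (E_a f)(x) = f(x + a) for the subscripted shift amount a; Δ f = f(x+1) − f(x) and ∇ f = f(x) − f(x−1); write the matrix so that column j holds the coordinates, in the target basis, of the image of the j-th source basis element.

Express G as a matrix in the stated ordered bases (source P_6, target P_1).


the matrix is [[0, 0, 0, 0, 0, 120, 1320]; [0, 0, 0, 0, 0, 0, 720]] (rows listed top to bottom)

image of 1: 0
image of x: 0
image of x^2: 0
image of x^3: 0
image of x^4: 0
image of x^5: 120
image of x^6: 720x + 1320
each image's coordinates form column j of the matrix


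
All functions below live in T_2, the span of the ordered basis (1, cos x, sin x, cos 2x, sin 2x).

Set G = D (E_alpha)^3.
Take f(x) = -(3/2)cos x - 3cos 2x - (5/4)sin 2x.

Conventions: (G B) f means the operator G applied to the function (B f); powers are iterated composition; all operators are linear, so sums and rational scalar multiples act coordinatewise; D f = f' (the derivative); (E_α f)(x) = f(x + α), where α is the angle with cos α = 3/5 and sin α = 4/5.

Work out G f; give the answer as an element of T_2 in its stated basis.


the result is g(x) = (66/125)cos x - (351/250)sin x - (182317/31250)cos 2x + (44778/15625)sin 2x

E_alpha f = -(9/10)cos x + (6/5)sin x - (9/25)cos 2x + (323/100)sin 2x
E_alpha E_alpha f = (21/50)cos x + (36/25)sin x + (2001/625)cos 2x - (1397/2500)sin 2x
E_alpha E_alpha E_alpha f = (351/250)cos x + (66/125)sin x - (22389/15625)cos 2x - (182317/62500)sin 2x
D (E_alpha)^3 f = (66/125)cos x - (351/250)sin x - (182317/31250)cos 2x + (44778/15625)sin 2x


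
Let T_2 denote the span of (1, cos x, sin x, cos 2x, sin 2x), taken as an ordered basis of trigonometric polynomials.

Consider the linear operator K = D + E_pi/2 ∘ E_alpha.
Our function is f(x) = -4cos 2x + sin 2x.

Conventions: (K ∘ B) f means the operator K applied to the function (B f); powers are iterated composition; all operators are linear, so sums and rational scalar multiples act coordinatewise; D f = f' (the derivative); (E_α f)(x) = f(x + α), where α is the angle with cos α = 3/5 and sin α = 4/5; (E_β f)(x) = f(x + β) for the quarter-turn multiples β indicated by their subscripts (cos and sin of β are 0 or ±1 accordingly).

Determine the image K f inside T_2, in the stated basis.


D f = 2cos 2x + 8sin 2x
E_alpha f = (52/25)cos 2x + (89/25)sin 2x
E_pi/2 E_alpha f = -(52/25)cos 2x - (89/25)sin 2x
(D + E_pi/2 ∘ E_alpha) f = -(2/25)cos 2x + (111/25)sin 2x

the image equals g(x) = -(2/25)cos 2x + (111/25)sin 2x


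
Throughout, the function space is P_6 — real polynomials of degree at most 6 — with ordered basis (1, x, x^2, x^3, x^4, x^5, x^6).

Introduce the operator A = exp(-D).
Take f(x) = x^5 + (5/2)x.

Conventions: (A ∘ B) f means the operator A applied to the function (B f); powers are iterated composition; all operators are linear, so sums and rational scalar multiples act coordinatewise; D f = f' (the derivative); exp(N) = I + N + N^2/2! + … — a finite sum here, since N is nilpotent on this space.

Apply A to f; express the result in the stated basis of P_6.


order-1 term: -5x^4 - 5/2
order-2 term: 10x^3
order-3 term: -10x^2
order-4 term: 5x
order-5 term: -1
the series for exp(-D) f terminates at order 5
exp(-D) f = x^5 - 5x^4 + 10x^3 - 10x^2 + (15/2)x - 7/2

g(x) = x^5 - 5x^4 + 10x^3 - 10x^2 + (15/2)x - 7/2


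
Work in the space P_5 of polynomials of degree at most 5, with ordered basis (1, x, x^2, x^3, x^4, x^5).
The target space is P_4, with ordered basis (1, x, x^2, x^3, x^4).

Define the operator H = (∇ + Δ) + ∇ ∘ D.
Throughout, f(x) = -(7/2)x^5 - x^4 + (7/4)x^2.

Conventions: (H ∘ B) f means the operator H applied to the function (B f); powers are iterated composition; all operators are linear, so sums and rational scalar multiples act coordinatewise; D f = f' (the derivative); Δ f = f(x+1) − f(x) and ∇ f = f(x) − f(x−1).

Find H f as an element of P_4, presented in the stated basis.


∇ f = -(35/2)x^4 + 31x^3 - 29x^2 + 17x - 17/4
Δ f = -(35/2)x^4 - 39x^3 - 41x^2 - 18x - 11/4
(∇ + Δ) f = -35x^4 - 8x^3 - 70x^2 - x - 7
D f = -(35/2)x^4 - 4x^3 + (7/2)x
∇ D f = -70x^3 + 93x^2 - 58x + 17
((∇ + Δ) + ∇ ∘ D) f = -35x^4 - 78x^3 + 23x^2 - 59x + 10

g(x) = -35x^4 - 78x^3 + 23x^2 - 59x + 10


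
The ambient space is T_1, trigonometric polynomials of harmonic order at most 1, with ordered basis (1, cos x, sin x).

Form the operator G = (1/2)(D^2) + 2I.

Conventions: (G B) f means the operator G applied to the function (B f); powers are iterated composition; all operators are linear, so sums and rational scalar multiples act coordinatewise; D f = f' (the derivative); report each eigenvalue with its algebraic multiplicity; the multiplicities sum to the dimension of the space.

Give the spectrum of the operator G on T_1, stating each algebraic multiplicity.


image of 1: 2
image of cos x: (3/2)cos x
image of sin x: (3/2)sin x
the matrix is diagonal; its diagonal is (2, 3/2, 3/2)
for a triangular matrix the eigenvalues are the diagonal entries, with algebraic multiplicity their repetition count

λ = 3/2 (multiplicity 2), λ = 2 (multiplicity 1)


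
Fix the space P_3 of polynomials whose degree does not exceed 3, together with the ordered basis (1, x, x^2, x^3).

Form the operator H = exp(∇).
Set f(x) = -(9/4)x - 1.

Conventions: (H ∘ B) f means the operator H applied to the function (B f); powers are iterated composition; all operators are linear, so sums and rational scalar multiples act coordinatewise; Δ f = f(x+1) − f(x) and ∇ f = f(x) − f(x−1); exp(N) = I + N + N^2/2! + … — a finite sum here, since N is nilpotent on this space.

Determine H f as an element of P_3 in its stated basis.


the result is g(x) = -(9/4)x - 13/4

order-1 term: -9/4
the series for exp(∇) f terminates at order 1
exp(∇) f = -(9/4)x - 13/4


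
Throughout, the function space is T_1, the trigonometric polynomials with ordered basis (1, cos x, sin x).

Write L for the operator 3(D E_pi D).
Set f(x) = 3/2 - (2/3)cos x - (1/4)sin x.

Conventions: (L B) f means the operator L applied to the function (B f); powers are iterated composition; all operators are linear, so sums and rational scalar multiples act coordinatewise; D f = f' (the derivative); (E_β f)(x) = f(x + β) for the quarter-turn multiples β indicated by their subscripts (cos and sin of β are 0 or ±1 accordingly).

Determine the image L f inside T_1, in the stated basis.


the image equals g(x) = -2cos x - (3/4)sin x

D f = -(1/4)cos x + (2/3)sin x
E_pi D f = (1/4)cos x - (2/3)sin x
D E_pi D f = -(2/3)cos x - (1/4)sin x
(3(D E_pi D)) f = -2cos x - (3/4)sin x


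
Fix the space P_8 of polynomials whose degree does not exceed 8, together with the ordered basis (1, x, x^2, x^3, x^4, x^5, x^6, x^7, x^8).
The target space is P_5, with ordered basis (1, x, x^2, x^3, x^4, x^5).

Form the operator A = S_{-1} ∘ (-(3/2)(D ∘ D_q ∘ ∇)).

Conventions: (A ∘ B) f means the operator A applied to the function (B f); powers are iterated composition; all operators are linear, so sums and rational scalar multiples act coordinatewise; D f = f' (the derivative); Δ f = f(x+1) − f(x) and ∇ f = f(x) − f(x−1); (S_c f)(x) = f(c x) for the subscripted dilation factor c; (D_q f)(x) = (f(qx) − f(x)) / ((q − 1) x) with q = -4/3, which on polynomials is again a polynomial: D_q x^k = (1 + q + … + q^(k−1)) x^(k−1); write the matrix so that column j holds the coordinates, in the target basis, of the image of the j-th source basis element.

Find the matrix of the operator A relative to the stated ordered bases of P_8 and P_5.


image of 1: 0
image of x: 0
image of x^2: 0
image of x^3: 3/2
image of x^4: (52/3)x - 3
image of x^5: (125/6)x^2 - (130/3)x + 5
image of x^6: (724/9)x^3 - (125/2)x^2 + (260/3)x - 15/2
image of x^7: (16835/162)x^4 - (2534/9)x^3 + (875/6)x^2 - (455/3)x + 21/2
image of x^8: (21224/81)x^5 - (33670/81)x^4 + (20272/27)x^3 - (875/3)x^2 + (728/3)x - 14
each image's coordinates form column j of the matrix

the matrix is [[0, 0, 0, 3/2, -3, 5, -15/2, 21/2, -14]; [0, 0, 0, 0, 52/3, -130/3, 260/3, -455/3, 728/3]; [0, 0, 0, 0, 0, 125/6, -125/2, 875/6, -875/3]; [0, 0, 0, 0, 0, 0, 724/9, -2534/9, 20272/27]; [0, 0, 0, 0, 0, 0, 0, 16835/162, -33670/81]; [0, 0, 0, 0, 0, 0, 0, 0, 21224/81]] (rows listed top to bottom)


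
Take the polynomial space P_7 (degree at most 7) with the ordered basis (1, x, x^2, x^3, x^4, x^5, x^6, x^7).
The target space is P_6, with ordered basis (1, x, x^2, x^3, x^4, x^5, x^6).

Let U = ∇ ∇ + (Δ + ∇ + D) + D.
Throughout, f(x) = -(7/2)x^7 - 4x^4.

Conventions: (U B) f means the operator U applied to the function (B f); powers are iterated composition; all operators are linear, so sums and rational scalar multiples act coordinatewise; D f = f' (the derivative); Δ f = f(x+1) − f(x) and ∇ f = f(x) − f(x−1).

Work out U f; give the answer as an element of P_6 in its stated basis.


∇ f = -(49/2)x^6 + (147/2)x^5 - (245/2)x^4 + (213/2)x^3 - (99/2)x^2 + (17/2)x + 1/2
∇ ∇ f = -147x^5 + 735x^4 - 1715x^3 + 2157x^2 - 1423x + 385
Δ f = -(49/2)x^6 - (147/2)x^5 - (245/2)x^4 - (277/2)x^3 - (195/2)x^2 - (81/2)x - 15/2
∇ f = -(49/2)x^6 + (147/2)x^5 - (245/2)x^4 + (213/2)x^3 - (99/2)x^2 + (17/2)x + 1/2
D f = -(49/2)x^6 - 16x^3
(Δ + ∇ + D) f = -(147/2)x^6 - 245x^4 - 48x^3 - 147x^2 - 32x - 7
D f = -(49/2)x^6 - 16x^3
(∇ ∇ + (Δ + ∇ + D) + D) f = -98x^6 - 147x^5 + 490x^4 - 1779x^3 + 2010x^2 - 1455x + 378

the image equals g(x) = -98x^6 - 147x^5 + 490x^4 - 1779x^3 + 2010x^2 - 1455x + 378


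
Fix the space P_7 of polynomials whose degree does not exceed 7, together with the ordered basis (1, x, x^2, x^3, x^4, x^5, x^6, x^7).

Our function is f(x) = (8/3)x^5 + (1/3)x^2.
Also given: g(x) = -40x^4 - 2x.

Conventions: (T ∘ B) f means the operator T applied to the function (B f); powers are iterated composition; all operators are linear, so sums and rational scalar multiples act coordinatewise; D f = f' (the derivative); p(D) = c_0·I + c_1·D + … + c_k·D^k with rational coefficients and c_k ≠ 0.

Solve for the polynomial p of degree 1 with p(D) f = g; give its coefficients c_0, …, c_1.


D^0 f = (8/3)x^5 + (1/3)x^2
D^1 f = (40/3)x^4 + (2/3)x
matching coefficients of g against c_0 f + c_1 Df + … from the top degree down determines the c_i
solution: c_0 = 0, c_1 = -3

p(D) = -3·D, i.e. c_0 = 0, c_1 = -3


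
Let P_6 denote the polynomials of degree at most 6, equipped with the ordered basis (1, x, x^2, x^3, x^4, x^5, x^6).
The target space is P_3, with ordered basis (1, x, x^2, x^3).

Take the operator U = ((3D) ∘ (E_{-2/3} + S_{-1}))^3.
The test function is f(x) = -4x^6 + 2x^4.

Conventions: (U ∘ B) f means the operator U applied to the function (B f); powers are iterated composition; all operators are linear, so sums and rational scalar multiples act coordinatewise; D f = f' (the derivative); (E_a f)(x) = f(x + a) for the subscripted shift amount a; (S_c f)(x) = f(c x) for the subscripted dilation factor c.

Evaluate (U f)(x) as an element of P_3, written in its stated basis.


E_{-2/3} f = -4x^6 + 16x^5 - (74/3)x^4 + (496/27)x^3 - (176/27)x^2 + (64/81)x + 32/729
S_{-1} f = -4x^6 + 2x^4
(E_{-2/3} + S_{-1}) f = -8x^6 + 16x^5 - (68/3)x^4 + (496/27)x^3 - (176/27)x^2 + (64/81)x + 32/729
D (E_{-2/3} + S_{-1}) f = -48x^5 + 80x^4 - (272/3)x^3 + (496/9)x^2 - (352/27)x + 64/81
(3D) (E_{-2/3} + S_{-1}) f = -144x^5 + 240x^4 - 272x^3 + (496/3)x^2 - (352/9)x + 64/27
E_{-2/3} ((3D) ∘ (E_{-2/3} + S_{-1})) f = -144x^5 + 720x^4 - 1552x^3 + 1776x^2 - (9440/9)x + 2240/9
S_{-1} ((3D) ∘ (E_{-2/3} + S_{-1})) f = 144x^5 + 240x^4 + 272x^3 + (496/3)x^2 + (352/9)x + 64/27
(E_{-2/3} + S_{-1}) ((3D) ∘ (E_{-2/3} + S_{-1})) f = 960x^4 - 1280x^3 + (5824/3)x^2 - (9088/9)x + 6784/27
D (E_{-2/3} + S_{-1}) ((3D) ∘ (E_{-2/3} + S_{-1})) f = 3840x^3 - 3840x^2 + (11648/3)x - 9088/9
(3D) (E_{-2/3} + S_{-1}) ((3D) ∘ (E_{-2/3} + S_{-1})) f = 11520x^3 - 11520x^2 + 11648x - 9088/3
E_{-2/3} ((3D) ∘ (E_{-2/3} + S_{-1})) ((3D) ∘ (E_{-2/3} + S_{-1})) f = 11520x^3 - 34560x^2 + 42368x - 19328
S_{-1} ((3D) ∘ (E_{-2/3} + S_{-1})) ((3D) ∘ (E_{-2/3} + S_{-1})) f = -11520x^3 - 11520x^2 - 11648x - 9088/3
(E_{-2/3} + S_{-1}) ((3D) ∘ (E_{-2/3} + S_{-1})) ((3D) ∘ (E_{-2/3} + S_{-1})) f = -46080x^2 + 30720x - 67072/3
D (E_{-2/3} + S_{-1}) ((3D) ∘ (E_{-2/3} + S_{-1})) ((3D) ∘ (E_{-2/3} + S_{-1})) f = -92160x + 30720
(3D) (E_{-2/3} + S_{-1}) ((3D) ∘ (E_{-2/3} + S_{-1})) ((3D) ∘ (E_{-2/3} + S_{-1})) f = -276480x + 92160

the image equals g(x) = -276480x + 92160
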